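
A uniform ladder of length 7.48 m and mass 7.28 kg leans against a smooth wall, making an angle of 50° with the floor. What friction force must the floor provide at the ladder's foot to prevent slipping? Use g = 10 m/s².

f ≈ 30.5 N

About the foot of the ladder:
Ladder weight 7.28×10 = 72.8 N acts at 3.74 m along the ladder; its horizontal arm is 3.74·cos50° = 2.404 m → τ = 175 N·m clockwise.
Wall normal N acts horizontally at the top; its moment arm is the height L sinθ = 7.48·sin50° = 5.73 m, counterclockwise.
Στ = 0 ⇒ N × 5.73 = 175 ⇒ N = 30.5 N.
ΣFx = 0: friction at the foot balances the wall's push, so f = N_wall = 30.5 N.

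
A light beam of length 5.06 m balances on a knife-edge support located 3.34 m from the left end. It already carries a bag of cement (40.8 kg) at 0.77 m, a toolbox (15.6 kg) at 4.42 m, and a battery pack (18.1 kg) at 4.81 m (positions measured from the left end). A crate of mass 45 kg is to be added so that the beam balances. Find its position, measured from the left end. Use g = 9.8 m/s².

x ≈ 4.7 m from the left end

Sum moments about the knife-edge support (at 3.34 m from the left end) (the support reaction has zero arm there).
Bag of cement: 40.8 × 9.8 = 399.8 N down at 0.77 m → arm 2.57 m, τ = 399.8 × 2.57 = 1027 N·m counterclockwise.
Toolbox: 15.6 × 9.8 = 152.9 N down at 4.42 m → arm 1.08 m, τ = 152.9 × 1.08 = 165.1 N·m clockwise.
Battery pack: 18.1 × 9.8 = 177.4 N down at 4.81 m → arm 1.47 m, τ = 177.4 × 1.47 = 260.8 N·m clockwise.
Net moment of existing loads = 601.1 N·m counterclockwise.
The crate weighs 45 × 9.8 = 441 N and must supply an equal clockwise moment, so its lever arm about the knife-edge support is 601.1 / 441 = 1.36 m.
That puts it at 3.34 + 1.36 = 4.7 m from the left end.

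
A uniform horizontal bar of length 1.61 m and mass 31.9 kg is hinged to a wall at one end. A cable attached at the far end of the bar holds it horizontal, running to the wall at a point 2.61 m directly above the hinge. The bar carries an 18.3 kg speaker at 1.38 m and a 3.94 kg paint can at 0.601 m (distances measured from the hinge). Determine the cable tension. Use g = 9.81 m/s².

T ≈ 382 N

Choose the hinge as the axis so the unknown hinge reaction has zero arm there.
Beam weight: 31.9 × 9.81 = 312.9 N down at 0.805 m → arm 0.805 m, τ = 312.9 × 0.805 = 251.9 N·m clockwise.
Speaker: 18.3 × 9.81 = 179.5 N down at 1.38 m → arm 1.38 m, τ = 179.5 × 1.38 = 247.7 N·m clockwise.
Paint can: 3.94 × 9.81 = 38.65 N down at 0.601 m → arm 0.601 m, τ = 38.65 × 0.601 = 23.23 N·m clockwise.
Total clockwise load moment = 522.8 N·m.
The cable tension T acts at 1.61 m; only its component perpendicular to the bar, T sinθ, produces torque. sinθ = h/√(h²+d²) = 2.61/√(2.61²+1.61²) = 0.8511.
Balancing moments: T × 1.61 × 0.8511 = 522.8, giving T = 522.8 / 1.37 = 382 N.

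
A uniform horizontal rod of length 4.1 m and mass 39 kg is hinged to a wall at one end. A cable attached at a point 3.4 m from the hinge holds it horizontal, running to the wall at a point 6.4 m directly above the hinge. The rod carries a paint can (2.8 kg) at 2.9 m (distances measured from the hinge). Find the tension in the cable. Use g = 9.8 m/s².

T ≈ 287 N

Sum moments about the hinge (the unknown hinge reaction has zero arm there).
Beam weight: 39 × 9.8 = 382.2 N down at 2.05 m → arm 2.05 m, τ = 382.2 × 2.05 = 783.5 N·m clockwise.
Paint can: 2.8 × 9.8 = 27.44 N down at 2.9 m → arm 2.9 m, τ = 27.44 × 2.9 = 79.58 N·m clockwise.
Total clockwise load moment = 863.1 N·m.
The cable tension T acts at 3.4 m; only its component perpendicular to the rod, T sinθ, produces torque. sinθ = h/√(h²+d²) = 6.4/√(6.4²+3.4²) = 0.8831.
For rotational equilibrium, T × 3.4 × 0.8831 = 863.1, so T = 863.1 / 3.003 = 287 N.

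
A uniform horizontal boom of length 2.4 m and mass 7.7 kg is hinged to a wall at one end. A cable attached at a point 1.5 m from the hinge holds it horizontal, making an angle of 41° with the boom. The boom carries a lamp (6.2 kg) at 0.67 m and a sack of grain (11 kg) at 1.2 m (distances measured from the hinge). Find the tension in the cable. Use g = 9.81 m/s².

Sum moments about the hinge (the unknown hinge reaction has zero arm there).
Beam weight: 7.7 × 9.81 = 75.54 N down at 1.2 m → arm 1.2 m, τ = 75.54 × 1.2 = 90.65 N·m clockwise.
Lamp: 6.2 × 9.81 = 60.82 N down at 0.67 m → arm 0.67 m, τ = 60.82 × 0.67 = 40.75 N·m clockwise.
Sack of grain: 11 × 9.81 = 107.9 N down at 1.2 m → arm 1.2 m, τ = 107.9 × 1.2 = 129.5 N·m clockwise.
Total clockwise load moment = 260.9 N·m.
The cable tension T acts at 1.5 m; only its component perpendicular to the boom, T sinθ, produces torque. sin 41° = 0.6561.
Στ = 0 ⇒ T × 1.5 × 0.6561 = 260.9 ⇒ T = 260.9 / 0.9842 = 265 N.

T ≈ 265 N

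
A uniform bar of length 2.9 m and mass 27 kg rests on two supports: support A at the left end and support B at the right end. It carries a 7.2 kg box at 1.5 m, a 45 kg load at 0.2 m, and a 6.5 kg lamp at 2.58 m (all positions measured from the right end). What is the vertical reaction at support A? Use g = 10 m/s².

R_A ≈ 261 N

Taking torques about support B:
Beam weight: 27 × 10 = 270 N down at 1.45 m → arm 1.45 m, τ = 270 × 1.45 = 391.5 N·m counterclockwise.
Box: 7.2 × 10 = 72 N down at 1.5 m → arm 1.5 m, τ = 72 × 1.5 = 108 N·m counterclockwise.
Load: 45 × 10 = 450 N down at 0.2 m → arm 0.2 m, τ = 450 × 0.2 = 90 N·m counterclockwise.
Lamp: 6.5 × 10 = 65 N down at 2.58 m → arm 2.58 m, τ = 65 × 2.58 = 167.7 N·m counterclockwise.
Net load moment about support B = 757.2 N·m counterclockwise.
Reaction R at support A is upward at 2.9 m, arm 2.9 m → moment R × 2.9 clockwise.
For rotational equilibrium, R × 2.9 = 757.2, so R = 261 N.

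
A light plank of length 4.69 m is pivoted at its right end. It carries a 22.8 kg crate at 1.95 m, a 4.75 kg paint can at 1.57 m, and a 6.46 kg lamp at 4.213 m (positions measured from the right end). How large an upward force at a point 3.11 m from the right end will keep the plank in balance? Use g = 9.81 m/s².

F ≈ 250 N

Take moments about the right end.
Crate: 22.8 × 9.81 = 223.7 N down at 1.95 m → arm 1.95 m, τ = 223.7 × 1.95 = 436.2 N·m counterclockwise.
Paint can: 4.75 × 9.81 = 46.6 N down at 1.57 m → arm 1.57 m, τ = 46.6 × 1.57 = 73.16 N·m counterclockwise.
Lamp: 6.46 × 9.81 = 63.37 N down at 4.213 m → arm 4.213 m, τ = 63.37 × 4.213 = 267 N·m counterclockwise.
Net moment of the loads = 776.4 N·m counterclockwise.
The upward force F acts at a point 3.11 m from the right end, arm 3.11 m, giving F × 3.11 clockwise.
Balancing moments: F × 3.11 = 776.4, giving F = 776.4 / 3.11 = 250 N.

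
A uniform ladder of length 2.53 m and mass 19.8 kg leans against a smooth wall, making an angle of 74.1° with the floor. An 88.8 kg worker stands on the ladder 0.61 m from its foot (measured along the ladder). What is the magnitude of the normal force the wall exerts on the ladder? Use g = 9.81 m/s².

N_wall ≈ 87.5 N

About the foot of the ladder:
Ladder weight 19.8×9.81 = 194.2 N acts at 1.265 m along the ladder; its horizontal arm is 1.265·cos74.1° = 0.3466 m → τ = 67.31 N·m clockwise.
Worker: 88.8×9.81 = 871.1 N at 0.61 m → arm 0.1671 m → τ = 145.6 N·m clockwise.
Wall normal N acts horizontally at the top; its moment arm is the height L sinθ = 2.53·sin74.1° = 2.433 m, counterclockwise.
Setting net torque to zero: N × 2.433 = 212.9 → N = 87.5 N.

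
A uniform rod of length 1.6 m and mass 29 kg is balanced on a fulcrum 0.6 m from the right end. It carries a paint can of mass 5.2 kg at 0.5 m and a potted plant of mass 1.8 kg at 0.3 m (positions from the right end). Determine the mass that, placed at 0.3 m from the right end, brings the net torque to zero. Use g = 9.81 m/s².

Sum moments about the fulcrum (at 0.6 m from the right end) (the support reaction has zero arm there).
Beam weight: 29 × 9.81 = 284.5 N down at 0.8 m → arm 0.2 m, τ = 284.5 × 0.2 = 56.9 N·m counterclockwise.
Paint can: 5.2 × 9.81 = 51.01 N down at 0.5 m → arm 0.1 m, τ = 51.01 × 0.1 = 5.101 N·m clockwise.
Potted plant: 1.8 × 9.81 = 17.66 N down at 0.3 m → arm 0.3 m, τ = 17.66 × 0.3 = 5.298 N·m clockwise.
Net moment of known loads = 46.5 N·m counterclockwise.
An unknown mass m at 0.3 m has arm 0.3 m; its moment is m·g·0.3 clockwise.
Στ = 0 ⇒ m × 9.81 × 0.3 = 46.5 ⇒ m = 46.5 / (9.81 × 0.3) = 15.8 kg.

m ≈ 15.8 kg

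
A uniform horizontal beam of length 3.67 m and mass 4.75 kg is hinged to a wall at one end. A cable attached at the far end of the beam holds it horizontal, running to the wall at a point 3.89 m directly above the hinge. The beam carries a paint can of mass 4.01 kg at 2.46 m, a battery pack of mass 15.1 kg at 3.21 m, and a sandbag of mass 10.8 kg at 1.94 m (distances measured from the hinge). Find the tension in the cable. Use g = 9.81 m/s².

Taking torques about the hinge:
Beam weight: 4.75 × 9.81 = 46.6 N down at 1.835 m → arm 1.835 m, τ = 46.6 × 1.835 = 85.51 N·m clockwise.
Paint can: 4.01 × 9.81 = 39.34 N down at 2.46 m → arm 2.46 m, τ = 39.34 × 2.46 = 96.78 N·m clockwise.
Battery pack: 15.1 × 9.81 = 148.1 N down at 3.21 m → arm 3.21 m, τ = 148.1 × 3.21 = 475.4 N·m clockwise.
Sandbag: 10.8 × 9.81 = 105.9 N down at 1.94 m → arm 1.94 m, τ = 105.9 × 1.94 = 205.4 N·m clockwise.
Total clockwise load moment = 863.1 N·m.
The cable tension T acts at 3.67 m; only its component perpendicular to the beam, T sinθ, produces torque. sinθ = h/√(h²+d²) = 3.89/√(3.89²+3.67²) = 0.7274.
For rotational equilibrium, T × 3.67 × 0.7274 = 863.1, so T = 863.1 / 2.67 = 323 N.

T ≈ 323 N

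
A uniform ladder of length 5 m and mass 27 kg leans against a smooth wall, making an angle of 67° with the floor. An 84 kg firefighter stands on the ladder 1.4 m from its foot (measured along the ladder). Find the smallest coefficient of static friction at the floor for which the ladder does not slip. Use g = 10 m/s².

μ_min ≈ 0.142

Choose the foot of the ladder as the axis so the floor normal and friction both act there and drop out.
Ladder weight 27×10 = 270 N acts at 2.5 m along the ladder; its horizontal arm is 2.5·cos67° = 0.9768 m → τ = 263.7 N·m clockwise.
Firefighter: 84×10 = 840 N at 1.4 m → arm 0.547 m → τ = 459.5 N·m clockwise.
Wall normal N acts horizontally at the top; its moment arm is the height L sinθ = 5·sin67° = 4.603 m, counterclockwise.
Balancing moments: N × 4.603 = 723.2, giving N = 157.1 N.
ΣFx = 0 ⇒ f = N_wall = 157.1 N. ΣFy = 0 ⇒ N_floor = 1110 N.
μ_min = f / N_floor = 157.1 / 1110 = 0.142.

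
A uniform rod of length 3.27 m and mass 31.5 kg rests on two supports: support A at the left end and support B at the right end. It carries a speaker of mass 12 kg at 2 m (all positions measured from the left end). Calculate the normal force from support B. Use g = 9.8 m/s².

R_B ≈ 226 N

Taking torques about support A:
Beam weight: 31.5 × 9.8 = 308.7 N down at 1.635 m → arm 1.635 m, τ = 308.7 × 1.635 = 504.7 N·m clockwise.
Speaker: 12 × 9.8 = 117.6 N down at 2 m → arm 2 m, τ = 117.6 × 2 = 235.2 N·m clockwise.
Net load moment about support A = 739.9 N·m clockwise.
Reaction R at support B is upward at 3.27 m, arm 3.27 m → moment R × 3.27 counterclockwise.
Balancing moments: R × 3.27 = 739.9, giving R = 226 N.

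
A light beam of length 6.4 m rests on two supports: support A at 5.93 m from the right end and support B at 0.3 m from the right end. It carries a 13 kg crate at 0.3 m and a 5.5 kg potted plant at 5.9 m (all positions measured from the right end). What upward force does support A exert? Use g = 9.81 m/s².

About support B:
Crate: acts at the support B, moment arm 0 → no torque.
Potted plant: 5.5 × 9.81 = 53.96 N down at 5.9 m → arm 5.6 m, τ = 53.96 × 5.6 = 302.2 N·m counterclockwise.
Net load moment about support B = 302.2 N·m counterclockwise.
Reaction R at support A is upward at 5.93 m, arm 5.63 m → moment R × 5.63 clockwise.
Στ = 0 ⇒ R × 5.63 = 302.2 ⇒ R = 53.7 N.

R_A ≈ 53.7 N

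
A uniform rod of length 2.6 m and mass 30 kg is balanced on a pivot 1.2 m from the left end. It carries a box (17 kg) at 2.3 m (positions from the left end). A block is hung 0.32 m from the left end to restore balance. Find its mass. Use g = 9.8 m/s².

Take moments about the pivot (at 1.2 m from the left end).
Beam weight: 30 × 9.8 = 294 N down at 1.3 m → arm 0.1 m, τ = 294 × 0.1 = 29.4 N·m clockwise.
Box: 17 × 9.8 = 166.6 N down at 2.3 m → arm 1.1 m, τ = 166.6 × 1.1 = 183.3 N·m clockwise.
Net moment of known loads = 212.7 N·m clockwise.
An unknown mass m at 0.32 m has arm 0.88 m; its moment is m·g·0.88 counterclockwise.
Setting net torque to zero: m × 9.8 × 0.88 = 212.7 → m = 212.7 / (9.8 × 0.88) = 24.7 kg.

m ≈ 24.7 kg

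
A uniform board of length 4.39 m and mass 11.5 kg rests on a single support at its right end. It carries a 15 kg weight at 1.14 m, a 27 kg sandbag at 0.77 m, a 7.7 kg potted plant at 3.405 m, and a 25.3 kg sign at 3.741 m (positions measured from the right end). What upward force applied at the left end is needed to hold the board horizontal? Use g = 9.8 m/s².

Sum moments about the right end (the unknown pivot reaction has zero arm there).
Beam weight: 11.5 × 9.8 = 112.7 N down at 2.195 m → arm 2.195 m, τ = 112.7 × 2.195 = 247.4 N·m counterclockwise.
Weight: 15 × 9.8 = 147 N down at 1.14 m → arm 1.14 m, τ = 147 × 1.14 = 167.6 N·m counterclockwise.
Sandbag: 27 × 9.8 = 264.6 N down at 0.77 m → arm 0.77 m, τ = 264.6 × 0.77 = 203.7 N·m counterclockwise.
Potted plant: 7.7 × 9.8 = 75.46 N down at 3.405 m → arm 3.405 m, τ = 75.46 × 3.405 = 256.9 N·m counterclockwise.
Sign: 25.3 × 9.8 = 247.9 N down at 3.741 m → arm 3.741 m, τ = 247.9 × 3.741 = 927.4 N·m counterclockwise.
Net moment of the loads = 1803 N·m counterclockwise.
The upward force F acts at the left end, arm 4.39 m, giving F × 4.39 clockwise.
Balancing moments: F × 4.39 = 1803, giving F = 1803 / 4.39 = 411 N.

F ≈ 411 N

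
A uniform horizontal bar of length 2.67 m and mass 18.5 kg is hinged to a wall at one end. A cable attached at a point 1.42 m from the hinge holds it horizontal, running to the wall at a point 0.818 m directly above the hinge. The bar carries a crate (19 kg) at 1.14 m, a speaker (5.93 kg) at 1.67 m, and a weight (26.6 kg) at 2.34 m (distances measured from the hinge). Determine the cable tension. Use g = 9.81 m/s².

About the hinge:
Beam weight: 18.5 × 9.81 = 181.5 N down at 1.335 m → arm 1.335 m, τ = 181.5 × 1.335 = 242.3 N·m clockwise.
Crate: 19 × 9.81 = 186.4 N down at 1.14 m → arm 1.14 m, τ = 186.4 × 1.14 = 212.5 N·m clockwise.
Speaker: 5.93 × 9.81 = 58.17 N down at 1.67 m → arm 1.67 m, τ = 58.17 × 1.67 = 97.14 N·m clockwise.
Weight: 26.6 × 9.81 = 260.9 N down at 2.34 m → arm 2.34 m, τ = 260.9 × 2.34 = 610.5 N·m clockwise.
Total clockwise load moment = 1162 N·m.
The cable tension T acts at 1.42 m; only its component perpendicular to the bar, T sinθ, produces torque. sinθ = h/√(h²+d²) = 0.818/√(0.818²+1.42²) = 0.4992.
Balancing moments: T × 1.42 × 0.4992 = 1162, giving T = 1162 / 0.7089 = 1640 N.

T ≈ 1640 N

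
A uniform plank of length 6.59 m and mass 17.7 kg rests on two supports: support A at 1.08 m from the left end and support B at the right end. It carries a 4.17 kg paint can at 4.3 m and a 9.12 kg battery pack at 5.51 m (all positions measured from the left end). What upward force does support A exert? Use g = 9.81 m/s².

Sum moments about support B (its reaction then has zero moment arm).
Beam weight: 17.7 × 9.81 = 173.6 N down at 3.295 m → arm 3.295 m, τ = 173.6 × 3.295 = 572 N·m counterclockwise.
Paint can: 4.17 × 9.81 = 40.91 N down at 4.3 m → arm 2.29 m, τ = 40.91 × 2.29 = 93.68 N·m counterclockwise.
Battery pack: 9.12 × 9.81 = 89.47 N down at 5.51 m → arm 1.08 m, τ = 89.47 × 1.08 = 96.63 N·m counterclockwise.
Net load moment about support B = 762.3 N·m counterclockwise.
Reaction R at support A is upward at 1.08 m, arm 5.51 m → moment R × 5.51 clockwise.
Στ = 0 ⇒ R × 5.51 = 762.3 ⇒ R = 138 N.

R_A ≈ 138 N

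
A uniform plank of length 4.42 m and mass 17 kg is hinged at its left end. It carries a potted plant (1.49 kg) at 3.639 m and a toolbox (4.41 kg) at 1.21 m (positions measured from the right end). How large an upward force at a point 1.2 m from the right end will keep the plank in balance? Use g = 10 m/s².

Sum moments about the left end (the unknown pivot reaction has zero arm there).
Beam weight: 17 × 10 = 170 N down at 2.21 m → arm 2.21 m, τ = 170 × 2.21 = 375.7 N·m clockwise.
Potted plant: 1.49 × 10 = 14.9 N down at 3.639 m → arm 0.781 m, τ = 14.9 × 0.781 = 11.64 N·m clockwise.
Toolbox: 4.41 × 10 = 44.1 N down at 1.21 m → arm 3.21 m, τ = 44.1 × 3.21 = 141.6 N·m clockwise.
Net moment of the loads = 528.9 N·m clockwise.
The upward force F acts at a point 1.2 m from the right end, arm 3.22 m, giving F × 3.22 counterclockwise.
For rotational equilibrium, F × 3.22 = 528.9, so F = 528.9 / 3.22 = 164 N.

F ≈ 164 N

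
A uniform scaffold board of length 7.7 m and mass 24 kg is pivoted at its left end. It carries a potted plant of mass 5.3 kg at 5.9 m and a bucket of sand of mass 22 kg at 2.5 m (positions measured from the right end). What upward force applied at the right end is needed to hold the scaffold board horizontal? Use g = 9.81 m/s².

F ≈ 276 N

Taking torques about the left end:
Beam weight: 24 × 9.81 = 235.4 N down at 3.85 m → arm 3.85 m, τ = 235.4 × 3.85 = 906.3 N·m clockwise.
Potted plant: 5.3 × 9.81 = 51.99 N down at 5.9 m → arm 1.8 m, τ = 51.99 × 1.8 = 93.58 N·m clockwise.
Bucket of sand: 22 × 9.81 = 215.8 N down at 2.5 m → arm 5.2 m, τ = 215.8 × 5.2 = 1122 N·m clockwise.
Net moment of the loads = 2122 N·m clockwise.
The upward force F acts at the right end, arm 7.7 m, giving F × 7.7 counterclockwise.
For rotational equilibrium, F × 7.7 = 2122, so F = 2122 / 7.7 = 276 N.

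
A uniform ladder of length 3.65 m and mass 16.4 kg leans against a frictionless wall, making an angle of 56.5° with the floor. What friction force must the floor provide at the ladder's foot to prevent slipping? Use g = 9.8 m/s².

f ≈ 53.2 N

Choose the foot of the ladder as the axis so the floor normal and friction both act there and drop out.
Ladder weight 16.4×9.8 = 160.7 N acts at 1.825 m along the ladder; its horizontal arm is 1.825·cos56.5° = 1.007 m → τ = 161.8 N·m clockwise.
Wall normal N acts horizontally at the top; its moment arm is the height L sinθ = 3.65·sin56.5° = 3.044 m, counterclockwise.
Balancing moments: N × 3.044 = 161.8, giving N = 53.2 N.
ΣFx = 0: friction at the foot balances the wall's push, so f = N_wall = 53.2 N.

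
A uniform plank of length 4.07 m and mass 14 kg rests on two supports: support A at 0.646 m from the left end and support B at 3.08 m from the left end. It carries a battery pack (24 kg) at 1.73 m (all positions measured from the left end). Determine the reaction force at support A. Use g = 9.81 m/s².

R_A ≈ 190 N

Taking torques about support B:
Beam weight: 14 × 9.81 = 137.3 N down at 2.035 m → arm 1.045 m, τ = 137.3 × 1.045 = 143.5 N·m counterclockwise.
Battery pack: 24 × 9.81 = 235.4 N down at 1.73 m → arm 1.35 m, τ = 235.4 × 1.35 = 317.8 N·m counterclockwise.
Net load moment about support B = 461.3 N·m counterclockwise.
Reaction R at support A is upward at 0.646 m, arm 2.434 m → moment R × 2.434 clockwise.
Balancing moments: R × 2.434 = 461.3, giving R = 190 N.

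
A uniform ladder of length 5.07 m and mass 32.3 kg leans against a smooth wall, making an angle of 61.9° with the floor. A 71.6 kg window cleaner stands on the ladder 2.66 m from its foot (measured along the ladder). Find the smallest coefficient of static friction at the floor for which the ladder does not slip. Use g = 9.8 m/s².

μ_min ≈ 0.276

Taking torques about the foot of the ladder:
Ladder weight 32.3×9.8 = 316.5 N acts at 2.535 m along the ladder; its horizontal arm is 2.535·cos61.9° = 1.194 m → τ = 377.9 N·m clockwise.
Window cleaner: 71.6×9.8 = 701.7 N at 2.66 m → arm 1.253 m → τ = 879.2 N·m clockwise.
Wall normal N acts horizontally at the top; its moment arm is the height L sinθ = 5.07·sin61.9° = 4.472 m, counterclockwise.
For rotational equilibrium, N × 4.472 = 1257, so N = 281.1 N.
ΣFx = 0 ⇒ f = N_wall = 281.1 N. ΣFy = 0 ⇒ N_floor = 1018 N.
μ_min = f / N_floor = 281.1 / 1018 = 0.276.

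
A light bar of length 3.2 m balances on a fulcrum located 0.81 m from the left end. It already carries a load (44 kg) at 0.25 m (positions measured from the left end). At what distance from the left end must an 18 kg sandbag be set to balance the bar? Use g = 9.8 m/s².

x ≈ 2.18 m from the left end

About the fulcrum (at 0.81 m from the left end):
Load: 44 × 9.8 = 431.2 N down at 0.25 m → arm 0.56 m, τ = 431.2 × 0.56 = 241.5 N·m counterclockwise.
Net moment of existing loads = 241.5 N·m counterclockwise.
The sandbag weighs 18 × 9.8 = 176.4 N and must supply an equal clockwise moment, so its lever arm about the fulcrum is 241.5 / 176.4 = 1.37 m.
That puts it at 0.81 + 1.37 = 2.18 m from the left end.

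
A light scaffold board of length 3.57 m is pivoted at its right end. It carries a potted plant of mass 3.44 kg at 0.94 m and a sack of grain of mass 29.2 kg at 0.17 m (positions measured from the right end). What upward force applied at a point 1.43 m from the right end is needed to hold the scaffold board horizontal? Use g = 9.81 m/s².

Take moments about the right end.
Potted plant: 3.44 × 9.81 = 33.75 N down at 0.94 m → arm 0.94 m, τ = 33.75 × 0.94 = 31.72 N·m counterclockwise.
Sack of grain: 29.2 × 9.81 = 286.5 N down at 0.17 m → arm 0.17 m, τ = 286.5 × 0.17 = 48.71 N·m counterclockwise.
Net moment of the loads = 80.43 N·m counterclockwise.
The upward force F acts at a point 1.43 m from the right end, arm 1.43 m, giving F × 1.43 clockwise.
Balancing moments: F × 1.43 = 80.43, giving F = 80.43 / 1.43 = 56.2 N.

F ≈ 56.2 N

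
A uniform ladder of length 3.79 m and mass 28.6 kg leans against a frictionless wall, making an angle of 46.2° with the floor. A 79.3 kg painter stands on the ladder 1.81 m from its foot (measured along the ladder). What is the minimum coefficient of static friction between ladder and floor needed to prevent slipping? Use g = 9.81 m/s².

μ_min ≈ 0.464

Take moments about the foot of the ladder.
Ladder weight 28.6×9.81 = 280.6 N acts at 1.895 m along the ladder; its horizontal arm is 1.895·cos46.2° = 1.312 m → τ = 368.1 N·m clockwise.
Painter: 79.3×9.81 = 777.9 N at 1.81 m → arm 1.253 m → τ = 974.7 N·m clockwise.
Wall normal N acts horizontally at the top; its moment arm is the height L sinθ = 3.79·sin46.2° = 2.735 m, counterclockwise.
For rotational equilibrium, N × 2.735 = 1343, so N = 491 N.
ΣFx = 0 ⇒ f = N_wall = 491 N. ΣFy = 0 ⇒ N_floor = 1058 N.
μ_min = f / N_floor = 491 / 1058 = 0.464.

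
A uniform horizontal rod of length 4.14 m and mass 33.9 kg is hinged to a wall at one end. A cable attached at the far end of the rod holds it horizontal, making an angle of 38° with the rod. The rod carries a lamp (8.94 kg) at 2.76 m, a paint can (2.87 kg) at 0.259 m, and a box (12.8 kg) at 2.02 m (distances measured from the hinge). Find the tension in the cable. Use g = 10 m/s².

About the hinge:
Beam weight: 33.9 × 10 = 339 N down at 2.07 m → arm 2.07 m, τ = 339 × 2.07 = 701.7 N·m clockwise.
Lamp: 8.94 × 10 = 89.4 N down at 2.76 m → arm 2.76 m, τ = 89.4 × 2.76 = 246.7 N·m clockwise.
Paint can: 2.87 × 10 = 28.7 N down at 0.259 m → arm 0.259 m, τ = 28.7 × 0.259 = 7.433 N·m clockwise.
Box: 12.8 × 10 = 128 N down at 2.02 m → arm 2.02 m, τ = 128 × 2.02 = 258.6 N·m clockwise.
Total clockwise load moment = 1214 N·m.
The cable tension T acts at 4.14 m; only its component perpendicular to the rod, T sinθ, produces torque. sin 38° = 0.6157.
For rotational equilibrium, T × 4.14 × 0.6157 = 1214, so T = 1214 / 2.549 = 476 N.

T ≈ 476 N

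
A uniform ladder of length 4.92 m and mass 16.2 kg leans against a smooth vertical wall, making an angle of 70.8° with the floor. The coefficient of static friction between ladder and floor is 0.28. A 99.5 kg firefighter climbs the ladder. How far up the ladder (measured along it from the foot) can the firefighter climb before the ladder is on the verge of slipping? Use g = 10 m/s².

d ≈ 4.2 m

Sum moments about the foot of the ladder (the floor normal and friction both act there and drop out).
Ladder weight 16.2×10 = 162 N acts at 2.46 m along the ladder; its horizontal arm is 2.46·cos70.8° = 0.809 m → τ = 131.1 N·m clockwise.
Firefighter weight 99.5×10 = 995 N at distance d → arm d·cos70.8° → τ = 995·d·0.3289 clockwise.
Wall normal N at the top has arm L sinθ = 4.646 m counterclockwise, so Στ = 0 gives N·4.646 = 131.1 + 327.3·d.
ΣFy = 0 ⇒ N_floor = 1157 N, so the maximum friction is μ_s·N_floor = 0.28×1157 = 324 N. ΣFx = 0 ⇒ N_wall = f, so at the slipping point N = 324 N.
Substituting: 324×4.646 = 131.1 + 327.3·d ⇒ d = (1505 − 131.1) / 327.3 = 4.2 m.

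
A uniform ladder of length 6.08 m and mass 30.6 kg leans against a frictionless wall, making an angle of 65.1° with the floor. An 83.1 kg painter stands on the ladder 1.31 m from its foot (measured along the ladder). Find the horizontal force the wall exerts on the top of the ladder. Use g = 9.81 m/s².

N_wall ≈ 151 N

Sum moments about the foot of the ladder (the floor normal and friction both act there and drop out).
Ladder weight 30.6×9.81 = 300.2 N acts at 3.04 m along the ladder; its horizontal arm is 3.04·cos65.1° = 1.28 m → τ = 384.3 N·m clockwise.
Painter: 83.1×9.81 = 815.2 N at 1.31 m → arm 0.5516 m → τ = 449.7 N·m clockwise.
Wall normal N acts horizontally at the top; its moment arm is the height L sinθ = 6.08·sin65.1° = 5.515 m, counterclockwise.
Στ = 0 ⇒ N × 5.515 = 834 ⇒ N = 151 N.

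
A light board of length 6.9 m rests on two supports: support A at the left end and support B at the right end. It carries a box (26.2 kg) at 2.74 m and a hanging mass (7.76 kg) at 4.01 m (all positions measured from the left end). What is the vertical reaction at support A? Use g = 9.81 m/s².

Take moments about support B.
Box: 26.2 × 9.81 = 257 N down at 2.74 m → arm 4.16 m, τ = 257 × 4.16 = 1069 N·m counterclockwise.
Hanging mass: 7.76 × 9.81 = 76.13 N down at 4.01 m → arm 2.89 m, τ = 76.13 × 2.89 = 220 N·m counterclockwise.
Net load moment about support B = 1289 N·m counterclockwise.
Reaction R at support A is upward at 0 m, arm 6.9 m → moment R × 6.9 clockwise.
Balancing moments: R × 6.9 = 1289, giving R = 187 N.

R_A ≈ 187 N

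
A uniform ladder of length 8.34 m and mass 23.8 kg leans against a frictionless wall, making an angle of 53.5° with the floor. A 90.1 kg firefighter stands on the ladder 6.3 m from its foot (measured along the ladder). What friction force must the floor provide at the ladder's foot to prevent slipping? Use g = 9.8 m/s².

f ≈ 580 N

About the foot of the ladder:
Ladder weight 23.8×9.8 = 233.2 N acts at 4.17 m along the ladder; its horizontal arm is 4.17·cos53.5° = 2.48 m → τ = 578.3 N·m clockwise.
Firefighter: 90.1×9.8 = 883 N at 6.3 m → arm 3.747 m → τ = 3309 N·m clockwise.
Wall normal N acts horizontally at the top; its moment arm is the height L sinθ = 8.34·sin53.5° = 6.704 m, counterclockwise.
Setting net torque to zero: N × 6.704 = 3887 → N = 580 N.
ΣFx = 0: friction at the foot balances the wall's push, so f = N_wall = 580 N.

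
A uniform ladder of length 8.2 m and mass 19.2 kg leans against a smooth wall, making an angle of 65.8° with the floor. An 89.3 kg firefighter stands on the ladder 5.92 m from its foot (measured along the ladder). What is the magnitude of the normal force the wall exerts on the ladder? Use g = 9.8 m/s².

About the foot of the ladder:
Ladder weight 19.2×9.8 = 188.2 N acts at 4.1 m along the ladder; its horizontal arm is 4.1·cos65.8° = 1.681 m → τ = 316.4 N·m clockwise.
Firefighter: 89.3×9.8 = 875.1 N at 5.92 m → arm 2.427 m → τ = 2124 N·m clockwise.
Wall normal N acts horizontally at the top; its moment arm is the height L sinθ = 8.2·sin65.8° = 7.479 m, counterclockwise.
Balancing moments: N × 7.479 = 2440, giving N = 326 N.

N_wall ≈ 326 N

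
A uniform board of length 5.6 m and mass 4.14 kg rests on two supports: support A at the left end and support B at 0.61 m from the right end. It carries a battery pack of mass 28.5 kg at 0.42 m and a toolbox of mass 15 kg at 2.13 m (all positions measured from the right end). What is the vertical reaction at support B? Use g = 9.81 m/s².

R_B ≈ 415 N

Take moments about support A.
Beam weight: 4.14 × 9.81 = 40.61 N down at 2.8 m → arm 2.8 m, τ = 40.61 × 2.8 = 113.7 N·m clockwise.
Battery pack: 28.5 × 9.81 = 279.6 N down at 0.42 m → arm 5.18 m, τ = 279.6 × 5.18 = 1448 N·m clockwise.
Toolbox: 15 × 9.81 = 147.2 N down at 2.13 m → arm 3.47 m, τ = 147.2 × 3.47 = 510.8 N·m clockwise.
Net load moment about support A = 2072 N·m clockwise.
Reaction R at support B is upward at 0.61 m, arm 4.99 m → moment R × 4.99 counterclockwise.
For rotational equilibrium, R × 4.99 = 2072, so R = 415 N.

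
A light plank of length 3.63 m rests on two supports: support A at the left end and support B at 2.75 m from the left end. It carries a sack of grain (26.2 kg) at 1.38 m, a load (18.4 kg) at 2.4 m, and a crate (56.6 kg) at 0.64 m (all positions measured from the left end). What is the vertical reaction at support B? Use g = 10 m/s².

Sum moments about support A (its reaction then has zero moment arm).
Sack of grain: 26.2 × 10 = 262 N down at 1.38 m → arm 1.38 m, τ = 262 × 1.38 = 361.6 N·m clockwise.
Load: 18.4 × 10 = 184 N down at 2.4 m → arm 2.4 m, τ = 184 × 2.4 = 441.6 N·m clockwise.
Crate: 56.6 × 10 = 566 N down at 0.64 m → arm 0.64 m, τ = 566 × 0.64 = 362.2 N·m clockwise.
Net load moment about support A = 1165 N·m clockwise.
Reaction R at support B is upward at 2.75 m, arm 2.75 m → moment R × 2.75 counterclockwise.
Setting net torque to zero: R × 2.75 = 1165 → R = 424 N.

R_B ≈ 424 N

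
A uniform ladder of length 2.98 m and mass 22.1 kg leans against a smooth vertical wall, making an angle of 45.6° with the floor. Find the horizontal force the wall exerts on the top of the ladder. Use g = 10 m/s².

About the foot of the ladder:
Ladder weight 22.1×10 = 221 N acts at 1.49 m along the ladder; its horizontal arm is 1.49·cos45.6° = 1.042 m → τ = 230.3 N·m clockwise.
Wall normal N acts horizontally at the top; its moment arm is the height L sinθ = 2.98·sin45.6° = 2.129 m, counterclockwise.
Setting net torque to zero: N × 2.129 = 230.3 → N = 108 N.

N_wall ≈ 108 N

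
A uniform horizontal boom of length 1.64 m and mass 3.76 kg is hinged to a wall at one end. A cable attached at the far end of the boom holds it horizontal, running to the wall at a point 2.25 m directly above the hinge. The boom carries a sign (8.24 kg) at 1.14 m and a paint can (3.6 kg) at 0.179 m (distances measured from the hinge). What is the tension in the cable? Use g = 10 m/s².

T ≈ 99 N

Choose the hinge as the axis so the unknown hinge reaction has zero arm there.
Beam weight: 3.76 × 10 = 37.6 N down at 0.82 m → arm 0.82 m, τ = 37.6 × 0.82 = 30.83 N·m clockwise.
Sign: 8.24 × 10 = 82.4 N down at 1.14 m → arm 1.14 m, τ = 82.4 × 1.14 = 93.94 N·m clockwise.
Paint can: 3.6 × 10 = 36 N down at 0.179 m → arm 0.179 m, τ = 36 × 0.179 = 6.444 N·m clockwise.
Total clockwise load moment = 131.2 N·m.
The cable tension T acts at 1.64 m; only its component perpendicular to the boom, T sinθ, produces torque. sinθ = h/√(h²+d²) = 2.25/√(2.25²+1.64²) = 0.8081.
For rotational equilibrium, T × 1.64 × 0.8081 = 131.2, so T = 131.2 / 1.325 = 99 N.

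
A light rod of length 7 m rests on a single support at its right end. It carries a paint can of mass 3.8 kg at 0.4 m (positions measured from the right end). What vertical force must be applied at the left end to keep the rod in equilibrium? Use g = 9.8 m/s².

F ≈ 2.13 N

About the right end:
Paint can: 3.8 × 9.8 = 37.24 N down at 0.4 m → arm 0.4 m, τ = 37.24 × 0.4 = 14.9 N·m counterclockwise.
Net moment of the loads = 14.9 N·m counterclockwise.
The upward force F acts at the left end, arm 7 m, giving F × 7 clockwise.
Setting net torque to zero: F × 7 = 14.9 → F = 14.9 / 7 = 2.13 N.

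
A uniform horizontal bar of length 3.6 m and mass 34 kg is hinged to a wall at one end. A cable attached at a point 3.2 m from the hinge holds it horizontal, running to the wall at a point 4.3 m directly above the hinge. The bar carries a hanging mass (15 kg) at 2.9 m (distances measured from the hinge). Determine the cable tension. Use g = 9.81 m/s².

Take moments about the hinge.
Beam weight: 34 × 9.81 = 333.5 N down at 1.8 m → arm 1.8 m, τ = 333.5 × 1.8 = 600.3 N·m clockwise.
Hanging mass: 15 × 9.81 = 147.2 N down at 2.9 m → arm 2.9 m, τ = 147.2 × 2.9 = 426.9 N·m clockwise.
Total clockwise load moment = 1027 N·m.
The cable tension T acts at 3.2 m; only its component perpendicular to the bar, T sinθ, produces torque. sinθ = h/√(h²+d²) = 4.3/√(4.3²+3.2²) = 0.8022.
Balancing moments: T × 3.2 × 0.8022 = 1027, giving T = 1027 / 2.567 = 400 N.

T ≈ 400 N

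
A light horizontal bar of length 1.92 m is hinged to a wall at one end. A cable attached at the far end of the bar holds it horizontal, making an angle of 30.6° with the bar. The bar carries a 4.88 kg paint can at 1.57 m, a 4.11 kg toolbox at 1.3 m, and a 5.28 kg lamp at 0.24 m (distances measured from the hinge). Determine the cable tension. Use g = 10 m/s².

T ≈ 146 N

Take moments about the hinge.
Paint can: 4.88 × 10 = 48.8 N down at 1.57 m → arm 1.57 m, τ = 48.8 × 1.57 = 76.62 N·m clockwise.
Toolbox: 4.11 × 10 = 41.1 N down at 1.3 m → arm 1.3 m, τ = 41.1 × 1.3 = 53.43 N·m clockwise.
Lamp: 5.28 × 10 = 52.8 N down at 0.24 m → arm 0.24 m, τ = 52.8 × 0.24 = 12.67 N·m clockwise.
Total clockwise load moment = 142.7 N·m.
The cable tension T acts at 1.92 m; only its component perpendicular to the bar, T sinθ, produces torque. sin 30.6° = 0.509.
Balancing moments: T × 1.92 × 0.509 = 142.7, giving T = 142.7 / 0.9773 = 146 N.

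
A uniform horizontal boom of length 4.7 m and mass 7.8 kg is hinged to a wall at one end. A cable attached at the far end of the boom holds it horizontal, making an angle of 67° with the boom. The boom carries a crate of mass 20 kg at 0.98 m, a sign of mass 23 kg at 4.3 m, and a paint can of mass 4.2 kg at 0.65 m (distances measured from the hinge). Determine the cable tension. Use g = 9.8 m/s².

Take moments about the hinge.
Beam weight: 7.8 × 9.8 = 76.44 N down at 2.35 m → arm 2.35 m, τ = 76.44 × 2.35 = 179.6 N·m clockwise.
Crate: 20 × 9.8 = 196 N down at 0.98 m → arm 0.98 m, τ = 196 × 0.98 = 192.1 N·m clockwise.
Sign: 23 × 9.8 = 225.4 N down at 4.3 m → arm 4.3 m, τ = 225.4 × 4.3 = 969.2 N·m clockwise.
Paint can: 4.2 × 9.8 = 41.16 N down at 0.65 m → arm 0.65 m, τ = 41.16 × 0.65 = 26.75 N·m clockwise.
Total clockwise load moment = 1368 N·m.
The cable tension T acts at 4.7 m; only its component perpendicular to the boom, T sinθ, produces torque. sin 67° = 0.9205.
Balancing moments: T × 4.7 × 0.9205 = 1368, giving T = 1368 / 4.326 = 316 N.

T ≈ 316 N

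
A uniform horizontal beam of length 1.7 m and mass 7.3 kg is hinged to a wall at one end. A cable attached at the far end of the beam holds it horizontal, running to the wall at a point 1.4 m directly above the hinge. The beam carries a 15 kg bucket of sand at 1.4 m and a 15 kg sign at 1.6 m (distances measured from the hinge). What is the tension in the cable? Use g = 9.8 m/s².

T ≈ 464 N

Sum moments about the hinge (the unknown hinge reaction has zero arm there).
Beam weight: 7.3 × 9.8 = 71.54 N down at 0.85 m → arm 0.85 m, τ = 71.54 × 0.85 = 60.81 N·m clockwise.
Bucket of sand: 15 × 9.8 = 147 N down at 1.4 m → arm 1.4 m, τ = 147 × 1.4 = 205.8 N·m clockwise.
Sign: 15 × 9.8 = 147 N down at 1.6 m → arm 1.6 m, τ = 147 × 1.6 = 235.2 N·m clockwise.
Total clockwise load moment = 501.8 N·m.
The cable tension T acts at 1.7 m; only its component perpendicular to the beam, T sinθ, produces torque. sinθ = h/√(h²+d²) = 1.4/√(1.4²+1.7²) = 0.6357.
Setting net torque to zero: T × 1.7 × 0.6357 = 501.8 → T = 501.8 / 1.081 = 464 N.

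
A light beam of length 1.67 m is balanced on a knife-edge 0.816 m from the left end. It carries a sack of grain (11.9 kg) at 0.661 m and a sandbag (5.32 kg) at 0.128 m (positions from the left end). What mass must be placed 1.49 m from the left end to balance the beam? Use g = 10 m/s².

Taking torques about the knife-edge (at 0.816 m from the left end):
Sack of grain: 11.9 × 10 = 119 N down at 0.661 m → arm 0.155 m, τ = 119 × 0.155 = 18.45 N·m counterclockwise.
Sandbag: 5.32 × 10 = 53.2 N down at 0.128 m → arm 0.688 m, τ = 53.2 × 0.688 = 36.6 N·m counterclockwise.
Net moment of known loads = 55.05 N·m counterclockwise.
An unknown mass m at 1.49 m has arm 0.674 m; its moment is m·g·0.674 clockwise.
Balancing moments: m × 10 × 0.674 = 55.05, giving m = 55.05 / (10 × 0.674) = 8.17 kg.

m ≈ 8.17 kg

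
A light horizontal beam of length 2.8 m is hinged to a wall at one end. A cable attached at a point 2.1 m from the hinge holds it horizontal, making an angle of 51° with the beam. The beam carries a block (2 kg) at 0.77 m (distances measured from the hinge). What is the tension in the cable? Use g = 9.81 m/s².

Sum moments about the hinge (the unknown hinge reaction has zero arm there).
Block: 2 × 9.81 = 19.62 N down at 0.77 m → arm 0.77 m, τ = 19.62 × 0.77 = 15.11 N·m clockwise.
Total clockwise load moment = 15.11 N·m.
The cable tension T acts at 2.1 m; only its component perpendicular to the beam, T sinθ, produces torque. sin 51° = 0.7771.
Setting net torque to zero: T × 2.1 × 0.7771 = 15.11 → T = 15.11 / 1.632 = 9.26 N.

T ≈ 9.26 N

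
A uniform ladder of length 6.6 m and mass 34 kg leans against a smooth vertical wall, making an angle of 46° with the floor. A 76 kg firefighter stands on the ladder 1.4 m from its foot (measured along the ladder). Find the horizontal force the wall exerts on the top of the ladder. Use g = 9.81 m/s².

N_wall ≈ 314 N

Sum moments about the foot of the ladder (the floor normal and friction both act there and drop out).
Ladder weight 34×9.81 = 333.5 N acts at 3.3 m along the ladder; its horizontal arm is 3.3·cos46° = 2.292 m → τ = 764.4 N·m clockwise.
Firefighter: 76×9.81 = 745.6 N at 1.4 m → arm 0.9725 m → τ = 725.1 N·m clockwise.
Wall normal N acts horizontally at the top; its moment arm is the height L sinθ = 6.6·sin46° = 4.748 m, counterclockwise.
Balancing moments: N × 4.748 = 1490, giving N = 314 N.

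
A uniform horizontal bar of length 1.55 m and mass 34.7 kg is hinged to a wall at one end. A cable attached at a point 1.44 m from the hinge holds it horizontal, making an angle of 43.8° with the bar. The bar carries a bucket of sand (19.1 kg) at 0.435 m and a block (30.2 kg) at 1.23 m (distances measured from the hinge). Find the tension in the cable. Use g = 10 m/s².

About the hinge:
Beam weight: 34.7 × 10 = 347 N down at 0.775 m → arm 0.775 m, τ = 347 × 0.775 = 268.9 N·m clockwise.
Bucket of sand: 19.1 × 10 = 191 N down at 0.435 m → arm 0.435 m, τ = 191 × 0.435 = 83.08 N·m clockwise.
Block: 30.2 × 10 = 302 N down at 1.23 m → arm 1.23 m, τ = 302 × 1.23 = 371.5 N·m clockwise.
Total clockwise load moment = 723.5 N·m.
The cable tension T acts at 1.44 m; only its component perpendicular to the bar, T sinθ, produces torque. sin 43.8° = 0.6921.
Στ = 0 ⇒ T × 1.44 × 0.6921 = 723.5 ⇒ T = 723.5 / 0.9966 = 726 N.

T ≈ 726 N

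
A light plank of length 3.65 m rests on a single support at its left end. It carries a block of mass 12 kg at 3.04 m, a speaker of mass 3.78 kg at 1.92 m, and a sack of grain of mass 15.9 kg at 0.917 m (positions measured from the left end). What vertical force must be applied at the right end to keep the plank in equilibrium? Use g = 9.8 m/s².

Choose the left end as the axis so the unknown pivot reaction has zero arm there.
Block: 12 × 9.8 = 117.6 N down at 3.04 m → arm 3.04 m, τ = 117.6 × 3.04 = 357.5 N·m clockwise.
Speaker: 3.78 × 9.8 = 37.04 N down at 1.92 m → arm 1.92 m, τ = 37.04 × 1.92 = 71.12 N·m clockwise.
Sack of grain: 15.9 × 9.8 = 155.8 N down at 0.917 m → arm 0.917 m, τ = 155.8 × 0.917 = 142.9 N·m clockwise.
Net moment of the loads = 571.5 N·m clockwise.
The upward force F acts at the right end, arm 3.65 m, giving F × 3.65 counterclockwise.
Balancing moments: F × 3.65 = 571.5, giving F = 571.5 / 3.65 = 157 N.

F ≈ 157 N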